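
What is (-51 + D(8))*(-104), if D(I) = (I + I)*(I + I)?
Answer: -21320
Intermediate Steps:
D(I) = 4*I**2 (D(I) = (2*I)*(2*I) = 4*I**2)
(-51 + D(8))*(-104) = (-51 + 4*8**2)*(-104) = (-51 + 4*64)*(-104) = (-51 + 256)*(-104) = 205*(-104) = -21320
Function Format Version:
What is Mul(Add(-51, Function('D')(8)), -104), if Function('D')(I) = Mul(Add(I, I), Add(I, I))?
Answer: -21320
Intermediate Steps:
Function('D')(I) = Mul(4, Pow(I, 2)) (Function('D')(I) = Mul(Mul(2, I), Mul(2, I)) = Mul(4, Pow(I, 2)))
Mul(Add(-51, Function('D')(8)), -104) = Mul(Add(-51, Mul(4, Pow(8, 2))), -104) = Mul(Add(-51, Mul(4, 64)), -104) = Mul(Add(-51, 256), -104) = Mul(205, -104) = -21320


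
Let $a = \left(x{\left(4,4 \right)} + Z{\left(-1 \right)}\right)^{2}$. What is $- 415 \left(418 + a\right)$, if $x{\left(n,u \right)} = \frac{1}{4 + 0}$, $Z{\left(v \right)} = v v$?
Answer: $- \frac{2785895}{16} \approx -1.7412 \cdot 10^{5}$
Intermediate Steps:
$Z{\left(v \right)} = v^{2}$
$x{\left(n,u \right)} = \frac{1}{4}$
$a = \frac{25}{16}$ ($a = \left(\frac{1}{4} + \left(-1\right)^{2}\right)^{2} = \left(\frac{1}{4} + 1\right)^{2} = \left(\frac{5}{4}\right)^{2} = \frac{25}{16} \approx 1.5625$)
$- 415 \left(418 + a\right) = - 415 \left(418 + \frac{25}{16}\right) = \left(-415\right) \frac{6713}{16} = - \frac{2785895}{16}$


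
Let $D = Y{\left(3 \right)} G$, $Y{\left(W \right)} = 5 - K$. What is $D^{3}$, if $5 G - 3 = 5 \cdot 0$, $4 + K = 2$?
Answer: $\frac{9261}{125} \approx 74.088$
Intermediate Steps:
$K = -2$ ($K = -4 + 2 = -2$)
$Y{\left(W \right)} = 7$ ($Y{\left(W \right)} = 5 - -2 = 5 + 2 = 7$)
$G = \frac{3}{5}$ ($G = \frac{3}{5} + \frac{5 \cdot 0}{5} = \frac{3}{5} + \frac{1}{5} \cdot 0 = \frac{3}{5} + 0 = \frac{3}{5} \approx 0.6$)
$D = \frac{21}{5}$ ($D = 7 \cdot \frac{3}{5} = \frac{21}{5} \approx 4.2$)
$D^{3} = \left(\frac{21}{5}\right)^{3} = \frac{9261}{125}$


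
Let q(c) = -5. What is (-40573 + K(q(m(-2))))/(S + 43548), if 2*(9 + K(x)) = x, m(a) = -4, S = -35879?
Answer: -81169/15338 ≈ -5.2920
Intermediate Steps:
K(x) = -9 + x/2
(-40573 + K(q(m(-2))))/(S + 43548) = (-40573 + (-9 + (½)*(-5)))/(-35879 + 43548) = (-40573 + (-9 - 5/2))/7669 = (-40573 - 23/2)*(1/7669) = -81169/2*1/7669 = -81169/15338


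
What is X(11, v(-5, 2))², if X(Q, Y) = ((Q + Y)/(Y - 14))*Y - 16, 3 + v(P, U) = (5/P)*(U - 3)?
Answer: 14161/64 ≈ 221.27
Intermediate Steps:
v(P, U) = -3 + 5*(-3 + U)/P (v(P, U) = -3 + (5/P)*(U - 3) = -3 + (5/P)*(-3 + U) = -3 + 5*(-3 + U)/P)
X(Q, Y) = -16 + Y*(Q + Y)/(-14 + Y) (X(Q, Y) = ((Q + Y)/(-14 + Y))*Y - 16 = Y*(Q + Y)/(-14 + Y) - 16 = -16 + Y*(Q + Y)/(-14 + Y))
X(11, v(-5, 2))² = ((224 + ((-15 - 3*(-5) + 5*2)/(-5))² - 16*(-15 - 3*(-5) + 5*2)/(-5) + 11*((-15 - 3*(-5) + 5*2)/(-5)))/(-14 + (-15 - 3*(-5) + 5*2)/(-5)))² = ((224 + (-(-15 + 15 + 10)/5)² - (-16)*(-15 + 15 + 10)/5 + 11*(-(-15 + 15 + 10)/5))/(-14 - (-15 + 15 + 10)/5))² = ((224 + (-⅕*10)² - (-16)*10/5 + 11*(-⅕*10))/(-14 - ⅕*10))² = ((224 + (-2)² - 16*(-2) + 11*(-2))/(-14 - 2))² = ((224 + 4 + 32 - 22)/(-16))² = (-1/16*238)² = (-119/8)² = 14161/64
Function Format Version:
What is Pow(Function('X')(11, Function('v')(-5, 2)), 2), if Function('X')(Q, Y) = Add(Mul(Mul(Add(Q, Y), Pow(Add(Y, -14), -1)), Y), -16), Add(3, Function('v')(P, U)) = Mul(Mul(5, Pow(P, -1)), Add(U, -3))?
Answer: Rational(14161, 64) ≈ 221.27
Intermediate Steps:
Function('v')(P, U) = Add(-3, Mul(5, Pow(P, -1), Add(-3, U))) (Function('v')(P, U) = Add(-3, Mul(Mul(5, Pow(P, -1)), Add(U, -3))) = Add(-3, Mul(Mul(5, Pow(P, -1)), Add(-3, U))) = Add(-3, Mul(5, Pow(P, -1), Add(-3, U))))
Function('X')(Q, Y) = Add(-16, Mul(Y, Pow(Add(-14, Y), -1), Add(Q, Y))) (Function('X')(Q, Y) = Add(Mul(Mul(Add(Q, Y), Pow(Add(-14, Y), -1)), Y), -16) = Add(Mul(Mul(Pow(Add(-14, Y), -1), Add(Q, Y)), Y), -16) = Add(Mul(Y, Pow(Add(-14, Y), -1), Add(Q, Y)), -16) = Add(-16, Mul(Y, Pow(Add(-14, Y), -1), Add(Q, Y))))
Pow(Function('X')(11, Function('v')(-5, 2)), 2) = Pow(Mul(Pow(Add(-14, Mul(Pow(-5, -1), Add(-15, Mul(-3, -5), Mul(5, 2)))), -1), Add(224, Pow(Mul(Pow(-5, -1), Add(-15, Mul(-3, -5), Mul(5, 2))), 2), Mul(-16, Mul(Pow(-5, -1), Add(-15, Mul(-3, -5), Mul(5, 2)))), Mul(11, Mul(Pow(-5, -1), Add(-15, Mul(-3, -5), Mul(5, 2)))))), 2) = Pow(Mul(Pow(Add(-14, Mul(Rational(-1, 5), Add(-15, 15, 10))), -1), Add(224, Pow(Mul(Rational(-1, 5), Add(-15, 15, 10)), 2), Mul(-16, Mul(Rational(-1, 5), Add(-15, 15, 10))), Mul(11, Mul(Rational(-1, 5), Add(-15, 15, 10))))), 2) = Pow(Mul(Pow(Add(-14, Mul(Rational(-1, 5), 10)), -1), Add(224, Pow(Mul(Rational(-1, 5), 10), 2), Mul(-16, Mul(Rational(-1, 5), 10)), Mul(11, Mul(Rational(-1, 5), 10)))), 2) = Pow(Mul(Pow(Add(-14, -2), -1), Add(224, Pow(-2, 2), Mul(-16, -2), Mul(11, -2))), 2) = Pow(Mul(Pow(-16, -1), Add(224, 4, 32, -22)), 2) = Pow(Mul(Rational(-1, 16), 238), 2) = Pow(Rational(-119, 8), 2) = Rational(14161, 64)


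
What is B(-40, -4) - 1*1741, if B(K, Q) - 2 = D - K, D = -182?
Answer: -1881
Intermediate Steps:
B(K, Q) = -180 - K (B(K, Q) = 2 + (-182 - K) = -180 - K)
B(-40, -4) - 1*1741 = (-180 - 1*(-40)) - 1*1741 = (-180 + 40) - 1741 = -140 - 1741 = -1881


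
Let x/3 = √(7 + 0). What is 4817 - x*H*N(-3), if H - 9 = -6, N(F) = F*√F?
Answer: 4817 + 27*I*√21 ≈ 4817.0 + 123.73*I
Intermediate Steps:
x = 3*√7 (x = 3*√(7 + 0) = 3*√7 ≈ 7.9373)
N(F) = F^(3/2)
H = 3 (H = 9 - 6 = 3)
4817 - x*H*N(-3) = 4817 - (3*√7)*3*(-3)^(3/2) = 4817 - 9*√7*(-3*I*√3) = 4817 - (-27)*I*√21 = 4817 + 27*I*√21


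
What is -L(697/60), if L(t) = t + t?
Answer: -697/30 ≈ -23.233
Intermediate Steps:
L(t) = 2*t
-L(697/60) = -2*697/60 = -1*697/30 = -697/30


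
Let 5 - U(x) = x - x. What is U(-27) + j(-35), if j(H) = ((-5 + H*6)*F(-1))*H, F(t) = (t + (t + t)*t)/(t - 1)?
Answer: -7515/2 ≈ -3757.5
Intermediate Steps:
U(x) = 5 (U(x) = 5 - (x - x) = 5 - 1*0 = 5 + 0 = 5)
F(t) = (t + 2*t²)/(-1 + t) (F(t) = (t + (2*t)*t)/(-1 + t) = (t + 2*t²)/(-1 + t))
j(H) = H*(5/2 - 3*H) (j(H) = ((-5 + H*6)*(-(1 + 2*(-1))/(-1 - 1)))*H = ((-5 + 6*H)*(-1*(1 - 2)/(-2)))*H = ((-5 + 6*H)*(-1*(-½)*(-1)))*H = ((-5 + 6*H)*(-½))*H = (5/2 - 3*H)*H = H*(5/2 - 3*H))
U(-27) + j(-35) = 5 + (½)*(-35)*(5 - 6*(-35)) = 5 + (½)*(-35)*(5 + 210) = 5 + (½)*(-35)*215 = 5 - 7525/2 = -7515/2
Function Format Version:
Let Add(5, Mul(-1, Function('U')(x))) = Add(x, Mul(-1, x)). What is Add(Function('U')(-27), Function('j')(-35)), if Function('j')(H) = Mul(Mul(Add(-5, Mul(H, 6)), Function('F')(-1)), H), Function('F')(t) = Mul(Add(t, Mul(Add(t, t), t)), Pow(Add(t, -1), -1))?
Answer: Rational(-7515, 2) ≈ -3757.5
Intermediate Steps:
Function('U')(x) = 5 (Function('U')(x) = Add(5, Mul(-1, Add(x, Mul(-1, x)))) = Add(5, Mul(-1, 0)) = Add(5, 0) = 5)
Function('F')(t) = Mul(Pow(Add(-1, t), -1), Add(t, Mul(2, Pow(t, 2)))) (Function('F')(t) = Mul(Add(t, Mul(Mul(2, t), t)), Pow(Add(-1, t), -1)) = Mul(Add(t, Mul(2, Pow(t, 2))), Pow(Add(-1, t), -1)) = Mul(Pow(Add(-1, t), -1), Add(t, Mul(2, Pow(t, 2)))))
Function('j')(H) = Mul(H, Add(Rational(5, 2), Mul(-3, H))) (Function('j')(H) = Mul(Mul(Add(-5, Mul(H, 6)), Mul(-1, Pow(Add(-1, -1), -1), Add(1, Mul(2, -1)))), H) = Mul(Mul(Add(-5, Mul(6, H)), Mul(-1, Pow(-2, -1), Add(1, -2))), H) = Mul(Mul(Add(-5, Mul(6, H)), Mul(-1, Rational(-1, 2), -1)), H) = Mul(Mul(Add(-5, Mul(6, H)), Rational(-1, 2)), H) = Mul(Add(Rational(5, 2), Mul(-3, H)), H) = Mul(H, Add(Rational(5, 2), Mul(-3, H))))
Add(Function('U')(-27), Function('j')(-35)) = Add(5, Mul(Rational(1, 2), -35, Add(5, Mul(-6, -35)))) = Add(5, Mul(Rational(1, 2), -35, Add(5, 210))) = Add(5, Mul(Rational(1, 2), -35, 215)) = Add(5, Rational(-7525, 2)) = Rational(-7515, 2)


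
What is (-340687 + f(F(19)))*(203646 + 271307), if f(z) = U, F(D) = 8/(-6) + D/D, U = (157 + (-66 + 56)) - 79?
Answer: -161778015907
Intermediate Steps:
U = 68 (U = (157 - 10) - 79 = 147 - 79 = 68)
F(D) = -⅓ (F(D) = 8*(-⅙) + 1 = -4/3 + 1 = -⅓)
f(z) = 68
(-340687 + f(F(19)))*(203646 + 271307) = (-340687 + 68)*(203646 + 271307) = -340619*474953 = -161778015907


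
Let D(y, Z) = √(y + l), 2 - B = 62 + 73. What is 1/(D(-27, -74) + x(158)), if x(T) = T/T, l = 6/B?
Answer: 133/3730 - I*√478401/3730 ≈ 0.035657 - 0.18543*I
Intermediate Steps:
B = -133 (B = 2 - (62 + 73) = 2 - 1*135 = 2 - 135 = -133)
l = -6/133 (l = 6/(-133) = 6*(-1/133) = -6/133 ≈ -0.045113)
x(T) = 1
D(y, Z) = √(-6/133 + y) (D(y, Z) = √(y - 6/133) = √(-6/133 + y))
1/(D(-27, -74) + x(158)) = 1/(√(-798 + 17689*(-27))/133 + 1) = 1/(√(-798 - 477603)/133 + 1) = 1/(√(-478401)/133 + 1) = 1/((I*√478401)/133 + 1) = 1/(I*√478401/133 + 1) = 1/(1 + I*√478401/133)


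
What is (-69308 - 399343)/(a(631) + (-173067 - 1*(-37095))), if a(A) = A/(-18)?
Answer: 8435718/2448127 ≈ 3.4458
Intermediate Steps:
a(A) = -A/18 (a(A) = A*(-1/18) = -A/18)
(-69308 - 399343)/(a(631) + (-173067 - 1*(-37095))) = (-69308 - 399343)/(-1/18*631 + (-173067 - 1*(-37095))) = -468651/(-631/18 + (-173067 + 37095)) = -468651/(-631/18 - 135972) = -468651/(-2448127/18) = -468651*(-18/2448127) = 8435718/2448127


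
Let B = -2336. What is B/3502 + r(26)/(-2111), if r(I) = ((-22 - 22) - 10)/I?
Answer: -32006147/48052693 ≈ -0.66606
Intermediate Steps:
r(I) = -54/I (r(I) = (-44 - 10)/I = -54/I)
B/3502 + r(26)/(-2111) = -2336/3502 - 54/26/(-2111) = -2336*1/3502 - 54*1/26*(-1/2111) = -1168/1751 - 27/13*(-1/2111) = -1168/1751 + 27/27443 = -32006147/48052693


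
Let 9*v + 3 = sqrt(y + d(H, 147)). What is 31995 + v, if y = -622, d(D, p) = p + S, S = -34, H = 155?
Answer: 95984/3 + I*sqrt(509)/9 ≈ 31995.0 + 2.5068*I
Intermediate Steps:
d(D, p) = -34 + p (d(D, p) = p - 34 = -34 + p)
v = -1/3 + I*sqrt(509)/9 (v = -1/3 + sqrt(-622 + (-34 + 147))/9 = -1/3 + sqrt(-622 + 113)/9 = -1/3 + sqrt(-509)/9 = -1/3 + (I*sqrt(509))/9 = -1/3 + I*sqrt(509)/9 ≈ -0.33333 + 2.5068*I)
31995 + v = 31995 + (-1/3 + I*sqrt(509)/9) = 95984/3 + I*sqrt(509)/9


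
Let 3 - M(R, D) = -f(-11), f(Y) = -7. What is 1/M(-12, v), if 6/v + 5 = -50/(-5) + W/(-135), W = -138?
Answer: -¼ ≈ -0.25000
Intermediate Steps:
v = 270/271 (v = 6/(-5 + (-50/(-5) - 138/(-135))) = 6/(-5 + (-50*(-⅕) - 138*(-1/135))) = 6/(-5 + (10 + 46/45)) = 6/(-5 + 496/45) = 6/(271/45) = 6*(45/271) = 270/271 ≈ 0.99631)
M(R, D) = -4 (M(R, D) = 3 - (-1)*(-7) = 3 - 1*7 = 3 - 7 = -4)
1/M(-12, v) = 1/(-4) = -¼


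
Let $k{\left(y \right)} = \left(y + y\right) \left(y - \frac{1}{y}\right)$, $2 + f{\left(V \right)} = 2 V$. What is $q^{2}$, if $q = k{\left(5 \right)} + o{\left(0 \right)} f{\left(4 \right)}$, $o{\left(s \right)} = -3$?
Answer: $900$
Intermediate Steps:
$f{\left(V \right)} = -2 + 2 V$
$k{\left(y \right)} = 2 y \left(y - \frac{1}{y}\right)$
$q = 30$ ($q = \left(-2 + 2 \cdot 5^{2}\right) - 3 \left(-2 + 2 \cdot 4\right) = \left(-2 + 2 \cdot 25\right) - 3 \left(-2 + 8\right) = \left(-2 + 50\right) - 18 = 48 - 18 = 30$)
$q^{2} = 30^{2} = 900$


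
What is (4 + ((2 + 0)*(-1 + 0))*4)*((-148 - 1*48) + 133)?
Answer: 252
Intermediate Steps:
(4 + ((2 + 0)*(-1 + 0))*4)*((-148 - 1*48) + 133) = (4 + (2*(-1))*4)*((-148 - 48) + 133) = (4 - 2*4)*(-196 + 133) = (4 - 8)*(-63) = -4*(-63) = 252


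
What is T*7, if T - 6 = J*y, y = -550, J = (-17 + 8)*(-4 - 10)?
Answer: -485058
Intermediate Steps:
J = 126 (J = -9*(-14) = 126)
T = -69294 (T = 6 + 126*(-550) = 6 - 69300 = -69294)
T*7 = -69294*7 = -485058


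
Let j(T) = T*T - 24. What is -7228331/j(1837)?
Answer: -7228331/3374545 ≈ -2.1420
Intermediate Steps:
j(T) = -24 + T² (j(T) = T² - 24 = -24 + T²)
-7228331/j(1837) = -7228331/(-24 + 1837²) = -7228331/(-24 + 3374569) = -7228331/3374545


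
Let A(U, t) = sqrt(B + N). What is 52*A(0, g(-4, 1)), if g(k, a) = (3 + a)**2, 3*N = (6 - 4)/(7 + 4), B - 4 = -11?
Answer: 52*I*sqrt(7557)/33 ≈ 136.98*I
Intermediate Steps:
B = -7 (B = 4 - 11 = -7)
N = 2/33 (N = ((6 - 4)/(7 + 4))/3 = (2/11)/3 = (2*(1/11))/3 = (1/3)*(2/11) = 2/33 ≈ 0.060606)
A(U, t) = I*sqrt(7557)/33 (A(U, t) = sqrt(-7 + 2/33) = sqrt(-229/33) = I*sqrt(7557)/33)
52*A(0, g(-4, 1)) = 52*(I*sqrt(7557)/33) = 52*I*sqrt(7557)/33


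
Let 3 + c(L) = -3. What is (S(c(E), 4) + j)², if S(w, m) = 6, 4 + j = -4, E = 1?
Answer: 4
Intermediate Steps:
c(L) = -6 (c(L) = -3 - 3 = -6)
j = -8 (j = -4 - 4 = -8)
(S(c(E), 4) + j)² = (6 - 8)² = (-2)² = 4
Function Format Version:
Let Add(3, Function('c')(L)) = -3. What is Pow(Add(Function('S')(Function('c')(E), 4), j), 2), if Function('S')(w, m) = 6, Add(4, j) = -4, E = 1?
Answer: 4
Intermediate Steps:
Function('c')(L) = -6 (Function('c')(L) = Add(-3, -3) = -6)
j = -8 (j = Add(-4, -4) = -8)
Pow(Add(Function('S')(Function('c')(E), 4), j), 2) = Pow(Add(6, -8), 2) = Pow(-2, 2) = 4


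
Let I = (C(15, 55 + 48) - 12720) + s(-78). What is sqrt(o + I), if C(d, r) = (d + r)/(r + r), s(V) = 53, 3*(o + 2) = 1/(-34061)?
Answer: I*sqrt(1403312673269898663)/10524849 ≈ 112.55*I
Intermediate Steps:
o = -204367/102183 (o = -2 + (1/3)/(-34061) = -2 + (1/3)*(-1/34061) = -2 - 1/102183 = -204367/102183 ≈ -2.0000)
C(d, r) = (d + r)/(2*r) (C(d, r) = (d + r)/((2*r)) = (d + r)*(1/(2*r)) = (d + r)/(2*r))
I = -1304642/103 (I = ((15 + (55 + 48))/(2*(55 + 48)) - 12720) + 53 = ((1/2)*(15 + 103)/103 - 12720) + 53 = ((1/2)*(1/103)*118 - 12720) + 53 = (59/103 - 12720) + 53 = -1310101/103 + 53 = -1304642/103 ≈ -12666.)
sqrt(o + I) = sqrt(-204367/102183 - 1304642/103) = sqrt(-133333283287/10524849) = I*sqrt(1403312673269898663)/10524849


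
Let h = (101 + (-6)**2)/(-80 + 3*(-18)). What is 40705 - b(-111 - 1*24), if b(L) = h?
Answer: 5454607/134 ≈ 40706.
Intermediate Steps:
h = -137/134 (h = (101 + 36)/(-80 - 54) = 137/(-134) = 137*(-1/134) = -137/134 ≈ -1.0224)
b(L) = -137/134
40705 - b(-111 - 1*24) = 40705 - 1*(-137/134) = 40705 + 137/134 = 5454607/134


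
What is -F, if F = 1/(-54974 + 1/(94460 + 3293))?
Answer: 97753/5373873421 ≈ 1.8190e-5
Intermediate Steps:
F = -97753/5373873421 (F = 1/(-54974 + 1/97753) = 1/(-5373873421/97753) = -97753/5373873421 ≈ -1.8190e-5)
-F = -1*(-97753/5373873421) = 97753/5373873421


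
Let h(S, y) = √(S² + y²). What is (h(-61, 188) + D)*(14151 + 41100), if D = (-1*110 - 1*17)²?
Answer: 891143379 + 55251*√39065 ≈ 9.0206e+8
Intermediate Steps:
D = 16129 (D = (-110 - 17)² = (-127)² = 16129)
(h(-61, 188) + D)*(14151 + 41100) = (√((-61)² + 188²) + 16129)*(14151 + 41100) = (√(3721 + 35344) + 16129)*55251 = (√39065 + 16129)*55251 = (16129 + √39065)*55251 = 891143379 + 55251*√39065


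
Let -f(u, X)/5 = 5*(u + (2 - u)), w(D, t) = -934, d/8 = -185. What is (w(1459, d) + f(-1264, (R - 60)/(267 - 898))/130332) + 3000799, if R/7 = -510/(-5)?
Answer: 195489202565/65166 ≈ 2.9999e+6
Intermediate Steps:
d = -1480 (d = 8*(-185) = -1480)
R = 714 (R = 7*(-510/(-5)) = 7*(-510*(-1/5)) = 7*102 = 714)
f(u, X) = -50 (f(u, X) = -25*(u + (2 - u)) = -25*2 = -5*10 = -50)
(w(1459, d) + f(-1264, (R - 60)/(267 - 898))/130332) + 3000799 = (-934 - 50/130332) + 3000799 = (-934 - 50*1/130332) + 3000799 = (-934 - 25/65166) + 3000799 = -60865069/65166 + 3000799 = 195489202565/65166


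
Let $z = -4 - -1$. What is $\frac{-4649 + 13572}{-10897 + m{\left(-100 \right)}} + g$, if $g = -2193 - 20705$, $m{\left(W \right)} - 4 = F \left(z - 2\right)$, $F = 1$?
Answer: $- \frac{249551327}{10898} \approx -22899.0$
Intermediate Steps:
$z = -3$ ($z = -4 + 1 = -3$)
$m{\left(W \right)} = -1$ ($m{\left(W \right)} = 4 + 1 \left(-3 - 2\right) = 4 + 1 \left(-5\right) = 4 - 5 = -1$)
$g = -22898$ ($g = -2193 - 20705 = -22898$)
$\frac{-4649 + 13572}{-10897 + m{\left(-100 \right)}} + g = \frac{-4649 + 13572}{-10897 - 1} - 22898 = \frac{8923}{-10898} - 22898 = 8923 \left(- \frac{1}{10898}\right) - 22898 = - \frac{8923}{10898} - 22898 = - \frac{249551327}{10898}$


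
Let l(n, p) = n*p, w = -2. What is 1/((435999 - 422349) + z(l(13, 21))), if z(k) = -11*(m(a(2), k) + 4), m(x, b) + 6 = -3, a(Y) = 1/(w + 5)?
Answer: 1/13705 ≈ 7.2966e-5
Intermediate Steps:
a(Y) = ⅓ (a(Y) = 1/(-2 + 5) = 1/3 = ⅓)
m(x, b) = -9 (m(x, b) = -6 - 3 = -9)
z(k) = 55 (z(k) = -11*(-9 + 4) = -11*(-5) = 55)
1/((435999 - 422349) + z(l(13, 21))) = 1/((435999 - 422349) + 55) = 1/(13650 + 55) = 1/13705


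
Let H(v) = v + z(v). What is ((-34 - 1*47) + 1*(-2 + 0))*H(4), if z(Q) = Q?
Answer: -664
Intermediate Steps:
H(v) = 2*v (H(v) = v + v = 2*v)
((-34 - 1*47) + 1*(-2 + 0))*H(4) = ((-34 - 1*47) + 1*(-2 + 0))*(2*4) = ((-34 - 47) + 1*(-2))*8 = (-81 - 2)*8 = -83*8 = -664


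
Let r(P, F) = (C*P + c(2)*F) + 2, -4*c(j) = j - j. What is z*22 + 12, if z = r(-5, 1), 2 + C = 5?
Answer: -274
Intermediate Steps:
c(j) = 0 (c(j) = -(j - j)/4 = -¼*0 = 0)
C = 3 (C = -2 + 5 = 3)
r(P, F) = 2 + 3*P (r(P, F) = (3*P + 0*F) + 2 = (3*P + 0) + 2 = 3*P + 2 = 2 + 3*P)
z = -13 (z = 2 + 3*(-5) = 2 - 15 = -13)
z*22 + 12 = -13*22 + 12 = -286 + 12 = -274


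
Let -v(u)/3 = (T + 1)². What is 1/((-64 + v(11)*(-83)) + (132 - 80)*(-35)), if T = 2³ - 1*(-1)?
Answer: 1/23016 ≈ 4.3448e-5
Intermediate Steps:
T = 9 (T = 8 + 1 = 9)
v(u) = -300 (v(u) = -3*(9 + 1)² = -3*10² = -3*100 = -300)
1/((-64 + v(11)*(-83)) + (132 - 80)*(-35)) = 1/((-64 - 300*(-83)) + (132 - 80)*(-35)) = 1/((-64 + 24900) + 52*(-35)) = 1/(24836 - 1820) = 1/23016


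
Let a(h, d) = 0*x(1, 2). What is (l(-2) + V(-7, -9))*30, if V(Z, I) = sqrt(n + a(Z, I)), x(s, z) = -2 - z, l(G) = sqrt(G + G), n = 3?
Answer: 30*sqrt(3) + 60*I ≈ 51.962 + 60.0*I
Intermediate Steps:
l(G) = sqrt(2)*sqrt(G) (l(G) = sqrt(2*G) = sqrt(2)*sqrt(G))
a(h, d) = 0 (a(h, d) = 0*(-2 - 1*2) = 0*(-2 - 2) = 0*(-4) = 0)
V(Z, I) = sqrt(3) (V(Z, I) = sqrt(3 + 0) = sqrt(3))
(l(-2) + V(-7, -9))*30 = (sqrt(2)*sqrt(-2) + sqrt(3))*30 = (sqrt(2)*(I*sqrt(2)) + sqrt(3))*30 = (2*I + sqrt(3))*30 = (sqrt(3) + 2*I)*30 = 30*sqrt(3) + 60*I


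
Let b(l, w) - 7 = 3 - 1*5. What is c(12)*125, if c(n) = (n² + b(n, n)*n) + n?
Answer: 27000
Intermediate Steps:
b(l, w) = 5 (b(l, w) = 7 + (3 - 1*5) = 7 + (3 - 5) = 7 - 2 = 5)
c(n) = n² + 6*n (c(n) = (n² + 5*n) + n = n² + 6*n)
c(12)*125 = (12*(6 + 12))*125 = (12*18)*125 = 216*125 = 27000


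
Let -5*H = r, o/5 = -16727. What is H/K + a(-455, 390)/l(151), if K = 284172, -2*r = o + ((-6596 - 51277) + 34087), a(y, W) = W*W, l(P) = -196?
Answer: -5145793649/6630680 ≈ -776.06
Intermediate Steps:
o = -83635 (o = 5*(-16727) = -83635)
a(y, W) = W**2
r = 107421/2 (r = -(-83635 + ((-6596 - 51277) + 34087))/2 = -(-83635 + (-57873 + 34087))/2 = -(-83635 - 23786)/2 = -1/2*(-107421) = 107421/2 ≈ 53711.)
H = -107421/10 (H = -1/5*107421/2 = -107421/10 ≈ -10742.)
H/K + a(-455, 390)/l(151) = -107421/10/284172 + 390**2/(-196) = -107421/10*1/284172 + 152100*(-1/196) = -35807/947240 - 38025/49 = -5145793649/6630680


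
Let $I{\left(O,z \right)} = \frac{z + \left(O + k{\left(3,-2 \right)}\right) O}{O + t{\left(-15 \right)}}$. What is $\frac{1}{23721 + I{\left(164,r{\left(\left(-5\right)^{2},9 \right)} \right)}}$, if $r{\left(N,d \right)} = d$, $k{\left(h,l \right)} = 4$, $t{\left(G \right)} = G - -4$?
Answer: $\frac{51}{1218958} \approx 4.1839 \cdot 10^{-5}$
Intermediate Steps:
$t{\left(G \right)} = 4 + G$ ($t{\left(G \right)} = G + 4 = 4 + G$)
$I{\left(O,z \right)} = \frac{z + O \left(4 + O\right)}{-11 + O}$ ($I{\left(O,z \right)} = \frac{z + \left(O + 4\right) O}{O + \left(4 - 15\right)} = \frac{z + \left(4 + O\right) O}{O - 11} = \frac{z + O \left(4 + O\right)}{-11 + O}$)
$\frac{1}{23721 + I{\left(164,r{\left(\left(-5\right)^{2},9 \right)} \right)}} = \frac{1}{23721 + \frac{9 + 164^{2} + 4 \cdot 164}{-11 + 164}} = \frac{1}{23721 + \frac{9 + 26896 + 656}{153}} = \frac{1}{23721 + \frac{1}{153} \cdot 27561} = \frac{1}{23721 + \frac{9187}{51}} = \frac{1}{\frac{1218958}{51}} = \frac{51}{1218958}$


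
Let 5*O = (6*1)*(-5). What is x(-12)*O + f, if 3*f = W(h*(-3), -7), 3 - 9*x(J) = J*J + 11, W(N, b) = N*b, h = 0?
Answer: 304/3 ≈ 101.33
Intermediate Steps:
O = -6 (O = ((6*1)*(-5))/5 = (6*(-5))/5 = (⅕)*(-30) = -6)
x(J) = -8/9 - J²/9 (x(J) = ⅓ - (J*J + 11)/9 = ⅓ - (J² + 11)/9 = ⅓ - (11 + J²)/9 = ⅓ + (-11/9 - J²/9) = -8/9 - J²/9)
f = 0 (f = ((0*(-3))*(-7))/3 = (0*(-7))/3 = (⅓)*0 = 0)
x(-12)*O + f = (-8/9 - ⅑*(-12)²)*(-6) + 0 = (-8/9 - ⅑*144)*(-6) + 0 = (-8/9 - 16)*(-6) + 0 = -152/9*(-6) + 0 = 304/3 + 0 = 304/3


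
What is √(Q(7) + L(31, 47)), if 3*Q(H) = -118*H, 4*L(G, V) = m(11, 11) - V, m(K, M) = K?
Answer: I*√2559/3 ≈ 16.862*I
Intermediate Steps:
L(G, V) = 11/4 - V/4 (L(G, V) = (11 - V)/4 = 11/4 - V/4)
Q(H) = -118*H/3 (Q(H) = (-118*H)/3 = -118*H/3)
√(Q(7) + L(31, 47)) = √(-118/3*7 + (11/4 - ¼*47)) = √(-826/3 + (11/4 - 47/4)) = √(-826/3 - 9) = √(-853/3) = I*√2559/3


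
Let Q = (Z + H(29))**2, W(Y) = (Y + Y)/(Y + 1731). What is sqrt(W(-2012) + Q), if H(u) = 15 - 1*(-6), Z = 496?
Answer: 29*sqrt(25096953)/281 ≈ 517.01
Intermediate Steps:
H(u) = 21 (H(u) = 15 + 6 = 21)
W(Y) = 2*Y/(1731 + Y) (W(Y) = (2*Y)/(1731 + Y) = 2*Y/(1731 + Y))
Q = 267289 (Q = (496 + 21)**2 = 517**2 = 267289)
sqrt(W(-2012) + Q) = sqrt(2*(-2012)/(1731 - 2012) + 267289) = sqrt(2*(-2012)/(-281) + 267289) = sqrt(2*(-2012)*(-1/281) + 267289) = sqrt(4024/281 + 267289) = sqrt(75112233/281) = 29*sqrt(25096953)/281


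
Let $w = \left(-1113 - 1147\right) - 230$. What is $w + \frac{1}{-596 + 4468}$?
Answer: $- \frac{9641279}{3872} \approx -2490.0$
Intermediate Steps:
$w = -2490$ ($w = -2260 - 230 = -2490$)
$w + \frac{1}{-596 + 4468} = -2490 + \frac{1}{-596 + 4468} = -2490 + \frac{1}{3872} = - \frac{9641279}{3872}$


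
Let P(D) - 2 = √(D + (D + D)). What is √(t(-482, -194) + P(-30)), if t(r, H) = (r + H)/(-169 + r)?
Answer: √(1287678 + 1271403*I*√10)/651 ≈ 2.5495 + 1.8605*I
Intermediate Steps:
t(r, H) = (H + r)/(-169 + r)
P(D) = 2 + √3*√D (P(D) = 2 + √(D + (D + D)) = 2 + √(D + 2*D) = 2 + √(3*D) = 2 + √3*√D)
√(t(-482, -194) + P(-30)) = √((-194 - 482)/(-169 - 482) + (2 + √3*√(-30))) = √(-676/(-651) + (2 + √3*(I*√30))) = √(-1/651*(-676) + (2 + 3*I*√10)) = √(676/651 + (2 + 3*I*√10)) = √(1978/651 + 3*I*√10)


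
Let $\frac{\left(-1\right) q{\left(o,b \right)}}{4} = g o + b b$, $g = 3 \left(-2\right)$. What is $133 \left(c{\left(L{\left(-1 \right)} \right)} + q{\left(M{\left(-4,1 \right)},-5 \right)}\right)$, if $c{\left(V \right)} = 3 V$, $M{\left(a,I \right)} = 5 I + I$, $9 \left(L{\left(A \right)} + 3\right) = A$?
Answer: $\frac{13832}{3} \approx 4610.7$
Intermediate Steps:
$L{\left(A \right)} = -3 + \frac{A}{9}$
$g = -6$
$M{\left(a,I \right)} = 6 I$
$q{\left(o,b \right)} = - 4 b^{2} + 24 o$ ($q{\left(o,b \right)} = - 4 \left(- 6 o + b b\right) = - 4 \left(- 6 o + b^{2}\right) = - 4 \left(b^{2} - 6 o\right) = - 4 b^{2} + 24 o$)
$133 \left(c{\left(L{\left(-1 \right)} \right)} + q{\left(M{\left(-4,1 \right)},-5 \right)}\right) = 133 \left(3 \left(-3 + \frac{1}{9} \left(-1\right)\right) - \left(100 - 144 \cdot 1\right)\right) = 133 \left(3 \left(-3 - \frac{1}{9}\right) + \left(\left(-4\right) 25 + 24 \cdot 6\right)\right) = 133 \left(3 \left(- \frac{28}{9}\right) + \left(-100 + 144\right)\right) = 133 \left(- \frac{28}{3} + 44\right) = 133 \cdot \frac{104}{3} = \frac{13832}{3}$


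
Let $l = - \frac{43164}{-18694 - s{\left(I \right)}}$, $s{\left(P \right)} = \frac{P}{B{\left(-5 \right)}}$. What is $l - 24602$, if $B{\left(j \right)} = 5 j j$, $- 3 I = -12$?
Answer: $- \frac{9580571068}{389459} \approx -24600.0$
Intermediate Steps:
$I = 4$ ($I = \left(- \frac{1}{3}\right) \left(-12\right) = 4$)
$B{\left(j \right)} = 5 j^{2}$
$s{\left(P \right)} = \frac{P}{125}$ ($s{\left(P \right)} = \frac{P}{5 \left(-5\right)^{2}} = \frac{P}{5 \cdot 25} = \frac{P}{125}$)
$l = \frac{899250}{389459}$ ($l = - \frac{43164}{-18694 - \frac{1}{125} \cdot 4} = - \frac{43164}{-18694 - \frac{4}{125}} = - \frac{43164}{- \frac{2336754}{125}} = \left(-43164\right) \left(- \frac{125}{2336754}\right) = \frac{899250}{389459} \approx 2.309$)
$l - 24602 = \frac{899250}{389459} - 24602 = - \frac{9580571068}{389459}$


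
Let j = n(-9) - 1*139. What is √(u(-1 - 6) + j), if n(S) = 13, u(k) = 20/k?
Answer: I*√6314/7 ≈ 11.352*I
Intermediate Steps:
j = -126 (j = 13 - 1*139 = 13 - 139 = -126)
√(u(-1 - 6) + j) = √(20/(-1 - 6) - 126) = √(20/(-7) - 126) = √(20*(-⅐) - 126) = √(-20/7 - 126) = √(-902/7) = I*√6314/7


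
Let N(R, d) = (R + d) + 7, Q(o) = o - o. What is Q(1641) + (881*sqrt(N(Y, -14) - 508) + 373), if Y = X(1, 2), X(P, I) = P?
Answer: 373 + 881*I*sqrt(514) ≈ 373.0 + 19974.0*I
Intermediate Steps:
Y = 1
Q(o) = 0
N(R, d) = 7 + R + d
Q(1641) + (881*sqrt(N(Y, -14) - 508) + 373) = 0 + (881*sqrt((7 + 1 - 14) - 508) + 373) = 0 + (881*sqrt(-6 - 508) + 373) = 0 + (881*sqrt(-514) + 373) = 0 + (881*(I*sqrt(514)) + 373) = 0 + (881*I*sqrt(514) + 373) = 0 + (373 + 881*I*sqrt(514)) = 373 + 881*I*sqrt(514)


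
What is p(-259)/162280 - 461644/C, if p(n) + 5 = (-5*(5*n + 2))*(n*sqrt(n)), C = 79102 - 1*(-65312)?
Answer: -7491631039/2343550392 - 334887*I*sqrt(259)/32456 ≈ -3.1967 - 166.06*I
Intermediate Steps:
C = 144414 (C = 79102 + 65312 = 144414)
p(n) = -5 + n**(3/2)*(-10 - 25*n) (p(n) = -5 + (-5*(5*n + 2))*(n*sqrt(n)) = -5 + (-5*(2 + 5*n))*n**(3/2) = -5 + (-10 - 25*n)*n**(3/2) = -5 + n**(3/2)*(-10 - 25*n))
p(-259)/162280 - 461644/C = (-5 - 1677025*I*sqrt(259) - (-2590)*I*sqrt(259))/162280 - 461644/144414 = (-5 - 1677025*I*sqrt(259) - (-2590)*I*sqrt(259))*(1/162280) - 461644*1/144414 = (-5 - 1677025*I*sqrt(259) + 2590*I*sqrt(259))*(1/162280) - 230822/72207 = (-5 - 1674435*I*sqrt(259))*(1/162280) - 230822/72207 = (-1/32456 - 334887*I*sqrt(259)/32456) - 230822/72207 = -7491631039/2343550392 - 334887*I*sqrt(259)/32456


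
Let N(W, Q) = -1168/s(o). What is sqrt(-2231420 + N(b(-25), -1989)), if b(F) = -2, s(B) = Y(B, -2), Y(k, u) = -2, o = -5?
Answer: 2*I*sqrt(557709) ≈ 1493.6*I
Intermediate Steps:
s(B) = -2
N(W, Q) = 584 (N(W, Q) = -1168/(-2) = -1168*(-1/2) = 584)
sqrt(-2231420 + N(b(-25), -1989)) = sqrt(-2231420 + 584) = sqrt(-2230836) = 2*I*sqrt(557709)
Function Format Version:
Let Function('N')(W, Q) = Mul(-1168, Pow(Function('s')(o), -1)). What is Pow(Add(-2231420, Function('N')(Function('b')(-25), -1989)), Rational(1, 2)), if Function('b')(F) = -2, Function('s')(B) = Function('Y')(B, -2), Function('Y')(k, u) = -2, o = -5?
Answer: Mul(2, I, Pow(557709, Rational(1, 2))) ≈ Mul(1493.6, I)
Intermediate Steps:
Function('s')(B) = -2
Function('N')(W, Q) = 584 (Function('N')(W, Q) = Mul(-1168, Pow(-2, -1)) = Mul(-1168, Rational(-1, 2)) = 584)
Pow(Add(-2231420, Function('N')(Function('b')(-25), -1989)), Rational(1, 2)) = Pow(Add(-2231420, 584), Rational(1, 2)) = Pow(-2230836, Rational(1, 2)) = Mul(2, I, Pow(557709, Rational(1, 2)))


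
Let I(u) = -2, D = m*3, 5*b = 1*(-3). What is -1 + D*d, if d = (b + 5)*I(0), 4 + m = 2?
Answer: 259/5 ≈ 51.800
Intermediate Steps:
m = -2 (m = -4 + 2 = -2)
b = -⅗ (b = (1*(-3))/5 = (⅕)*(-3) = -⅗ ≈ -0.60000)
D = -6 (D = -2*3 = -6)
d = -44/5 (d = (-⅗ + 5)*(-2) = (22/5)*(-2) = -44/5 ≈ -8.8000)
-1 + D*d = -1 - 6*(-44/5) = -1 + 264/5 = 259/5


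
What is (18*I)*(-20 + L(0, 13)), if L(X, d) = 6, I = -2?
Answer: 504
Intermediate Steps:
(18*I)*(-20 + L(0, 13)) = (18*(-2))*(-20 + 6) = -36*(-14) = 504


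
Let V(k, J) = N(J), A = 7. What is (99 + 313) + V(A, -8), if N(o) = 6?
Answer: 418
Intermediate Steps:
V(k, J) = 6
(99 + 313) + V(A, -8) = (99 + 313) + 6 = 412 + 6 = 418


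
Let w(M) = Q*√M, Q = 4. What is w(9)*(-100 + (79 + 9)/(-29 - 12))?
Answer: -50256/41 ≈ -1225.8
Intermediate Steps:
w(M) = 4*√M
w(9)*(-100 + (79 + 9)/(-29 - 12)) = (4*√9)*(-100 + (79 + 9)/(-29 - 12)) = (4*3)*(-100 + 88/(-41)) = 12*(-100 + 88*(-1/41)) = 12*(-100 - 88/41) = 12*(-4188/41) = -50256/41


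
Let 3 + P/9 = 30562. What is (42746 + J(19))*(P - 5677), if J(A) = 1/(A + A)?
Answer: 218762450273/19 ≈ 1.1514e+10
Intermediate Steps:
P = 275031 (P = -27 + 9*30562 = -27 + 275058 = 275031)
J(A) = 1/(2*A)
(42746 + J(19))*(P - 5677) = (42746 + (½)/19)*(275031 - 5677) = (42746 + (½)*(1/19))*269354 = (42746 + 1/38)*269354 = (1624349/38)*269354 = 218762450273/19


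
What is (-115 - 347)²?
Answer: 213444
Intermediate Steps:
(-115 - 347)² = (-462)² = 213444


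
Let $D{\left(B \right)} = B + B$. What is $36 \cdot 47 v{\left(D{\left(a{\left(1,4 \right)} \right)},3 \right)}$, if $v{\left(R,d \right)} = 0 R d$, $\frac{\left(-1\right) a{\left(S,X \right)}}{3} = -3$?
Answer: $0$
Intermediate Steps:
$a{\left(S,X \right)} = 9$ ($a{\left(S,X \right)} = \left(-3\right) \left(-3\right) = 9$)
$D{\left(B \right)} = 2 B$
$v{\left(R,d \right)} = 0$ ($v{\left(R,d \right)} = 0 d = 0$)
$36 \cdot 47 v{\left(D{\left(a{\left(1,4 \right)} \right)},3 \right)} = 36 \cdot 47 \cdot 0 = 1692 \cdot 0 = 0$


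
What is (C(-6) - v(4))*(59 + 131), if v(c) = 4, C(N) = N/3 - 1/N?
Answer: -3325/3 ≈ -1108.3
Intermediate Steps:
C(N) = -1/N + N/3 (C(N) = N*(⅓) - 1/N = N/3 - 1/N = -1/N + N/3)
(C(-6) - v(4))*(59 + 131) = ((-1/(-6) + (⅓)*(-6)) - 1*4)*(59 + 131) = ((-1*(-⅙) - 2) - 4)*190 = ((⅙ - 2) - 4)*190 = (-11/6 - 4)*190 = -35/6*190 = -3325/3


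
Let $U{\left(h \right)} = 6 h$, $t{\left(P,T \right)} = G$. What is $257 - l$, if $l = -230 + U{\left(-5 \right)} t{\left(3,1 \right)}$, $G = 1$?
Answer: $517$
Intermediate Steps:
$t{\left(P,T \right)} = 1$
$l = -260$ ($l = -230 + 6 \left(-5\right) 1 = -230 - 30 = -260$)
$257 - l = 257 - -260 = 257 + 260 = 517$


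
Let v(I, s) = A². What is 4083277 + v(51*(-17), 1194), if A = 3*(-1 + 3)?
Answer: 4083313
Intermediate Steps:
A = 6 (A = 3*2 = 6)
v(I, s) = 36 (v(I, s) = 6² = 36)
4083277 + v(51*(-17), 1194) = 4083277 + 36 = 4083313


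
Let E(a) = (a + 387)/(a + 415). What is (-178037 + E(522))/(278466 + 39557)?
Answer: -166819760/297987551 ≈ -0.55982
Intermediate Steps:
E(a) = (387 + a)/(415 + a)
(-178037 + E(522))/(278466 + 39557) = (-178037 + (387 + 522)/(415 + 522))/(278466 + 39557) = (-178037 + 909/937)/318023 = (-178037 + (1/937)*909)*(1/318023) = (-178037 + 909/937)*(1/318023) = -166819760/937*1/318023 = -166819760/297987551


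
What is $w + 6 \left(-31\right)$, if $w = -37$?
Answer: $-223$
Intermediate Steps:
$w + 6 \left(-31\right) = -37 + 6 \left(-31\right) = -37 - 186 = -223$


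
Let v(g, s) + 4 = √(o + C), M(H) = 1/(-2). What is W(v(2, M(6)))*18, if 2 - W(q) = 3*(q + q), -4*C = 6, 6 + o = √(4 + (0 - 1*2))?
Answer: 468 - 54*√(-30 + 4*√2) ≈ 468.0 - 266.43*I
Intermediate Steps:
o = -6 + √2 (o = -6 + √(4 + (0 - 1*2)) = -6 + √(4 + (0 - 2)) = -6 + √(4 - 2) = -6 + √2 ≈ -4.5858)
C = -3/2 (C = -¼*6 = -3/2 ≈ -1.5000)
M(H) = -½
v(g, s) = -4 + √(-15/2 + √2) (v(g, s) = -4 + √((-6 + √2) - 3/2) = -4 + √(-15/2 + √2))
W(q) = 2 - 6*q (W(q) = 2 - 3*(q + q) = 2 - 3*2*q = 2 - 6*q)
W(v(2, M(6)))*18 = (2 - 6*(-4 + I*√(30 - 4*√2)/2))*18 = (2 + (24 - 3*I*√(30 - 4*√2)))*18 = (26 - 3*I*√(30 - 4*√2))*18 = 468 - 54*I*√(30 - 4*√2)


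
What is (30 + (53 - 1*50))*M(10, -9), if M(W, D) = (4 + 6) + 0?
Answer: 330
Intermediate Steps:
M(W, D) = 10 (M(W, D) = 10 + 0 = 10)
(30 + (53 - 1*50))*M(10, -9) = (30 + (53 - 1*50))*10 = (30 + (53 - 50))*10 = (30 + 3)*10 = 33*10 = 330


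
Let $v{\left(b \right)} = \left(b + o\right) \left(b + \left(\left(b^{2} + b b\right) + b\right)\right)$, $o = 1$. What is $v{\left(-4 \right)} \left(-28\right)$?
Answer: $2016$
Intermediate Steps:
$v{\left(b \right)} = \left(1 + b\right) \left(2 b + 2 b^{2}\right)$ ($v{\left(b \right)} = \left(b + 1\right) \left(b + \left(\left(b^{2} + b b\right) + b\right)\right) = \left(1 + b\right) \left(b + \left(\left(b^{2} + b^{2}\right) + b\right)\right) = \left(1 + b\right) \left(b + \left(2 b^{2} + b\right)\right) = \left(1 + b\right) \left(b + \left(b + 2 b^{2}\right)\right) = \left(1 + b\right) \left(2 b + 2 b^{2}\right)$)
$v{\left(-4 \right)} \left(-28\right) = 2 \left(-4\right) \left(1 + \left(-4\right)^{2} + 2 \left(-4\right)\right) \left(-28\right) = 2 \left(-4\right) \left(1 + 16 - 8\right) \left(-28\right) = 2 \left(-4\right) 9 \left(-28\right) = \left(-72\right) \left(-28\right) = 2016$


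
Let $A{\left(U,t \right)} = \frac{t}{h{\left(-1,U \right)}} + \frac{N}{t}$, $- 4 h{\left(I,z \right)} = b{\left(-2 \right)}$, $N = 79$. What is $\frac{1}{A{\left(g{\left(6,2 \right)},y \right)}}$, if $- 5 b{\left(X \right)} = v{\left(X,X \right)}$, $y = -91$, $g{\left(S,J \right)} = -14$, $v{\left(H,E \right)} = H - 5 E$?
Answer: $- \frac{182}{41563} \approx -0.0043789$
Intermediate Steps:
$b{\left(X \right)} = \frac{4 X}{5}$ ($b{\left(X \right)} = - \frac{X - 5 X}{5} = - \frac{\left(-4\right) X}{5} = \frac{4 X}{5}$)
$h{\left(I,z \right)} = \frac{2}{5}$ ($h{\left(I,z \right)} = - \frac{\frac{4}{5} \left(-2\right)}{4} = \left(- \frac{1}{4}\right) \left(- \frac{8}{5}\right) = \frac{2}{5}$)
$A{\left(U,t \right)} = \frac{79}{t} + \frac{5 t}{2}$ ($A{\left(U,t \right)} = \frac{t}{\frac{2}{5}} + \frac{79}{t} = t \frac{5}{2} + \frac{79}{t} = \frac{5 t}{2} + \frac{79}{t} = \frac{79}{t} + \frac{5 t}{2}$)
$\frac{1}{A{\left(g{\left(6,2 \right)},y \right)}} = \frac{1}{\frac{79}{-91} + \frac{5}{2} \left(-91\right)} = \frac{1}{79 \left(- \frac{1}{91}\right) - \frac{455}{2}} = \frac{1}{- \frac{79}{91} - \frac{455}{2}} = \frac{1}{- \frac{41563}{182}} = - \frac{182}{41563}$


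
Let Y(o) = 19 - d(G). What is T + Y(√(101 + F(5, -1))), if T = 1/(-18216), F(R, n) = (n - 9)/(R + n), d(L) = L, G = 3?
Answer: 291455/18216 ≈ 16.000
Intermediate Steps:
F(R, n) = (-9 + n)/(R + n)
T = -1/18216 ≈ -5.4897e-5
Y(o) = 16 (Y(o) = 19 - 1*3 = 19 - 3 = 16)
T + Y(√(101 + F(5, -1))) = -1/18216 + 16 = 291455/18216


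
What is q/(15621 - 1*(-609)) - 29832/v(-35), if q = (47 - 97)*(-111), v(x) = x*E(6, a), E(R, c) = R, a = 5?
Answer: 2696327/18935 ≈ 142.40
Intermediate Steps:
v(x) = 6*x (v(x) = x*6 = 6*x)
q = 5550 (q = -50*(-111) = 5550)
q/(15621 - 1*(-609)) - 29832/v(-35) = 5550/(15621 - 1*(-609)) - 29832/(6*(-35)) = 5550/(15621 + 609) - 29832/(-210) = 5550/16230 - 29832*(-1/210) = 5550*(1/16230) + 4972/35 = 185/541 + 4972/35 = 2696327/18935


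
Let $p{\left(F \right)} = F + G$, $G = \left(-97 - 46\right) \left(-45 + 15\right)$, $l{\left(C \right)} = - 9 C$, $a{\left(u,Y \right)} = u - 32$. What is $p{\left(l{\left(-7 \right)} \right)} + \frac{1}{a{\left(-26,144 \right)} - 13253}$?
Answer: $\frac{57942782}{13311} \approx 4353.0$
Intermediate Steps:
$a{\left(u,Y \right)} = -32 + u$
$G = 4290$ ($G = \left(-143\right) \left(-30\right) = 4290$)
$p{\left(F \right)} = 4290 + F$ ($p{\left(F \right)} = F + 4290 = 4290 + F$)
$p{\left(l{\left(-7 \right)} \right)} + \frac{1}{a{\left(-26,144 \right)} - 13253} = \left(4290 - -63\right) + \frac{1}{\left(-32 - 26\right) - 13253} = \left(4290 + 63\right) + \frac{1}{-58 - 13253} = 4353 + \frac{1}{-13311} = 4353 - \frac{1}{13311} = \frac{57942782}{13311}$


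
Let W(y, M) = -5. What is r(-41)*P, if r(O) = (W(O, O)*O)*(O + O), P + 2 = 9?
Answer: -117670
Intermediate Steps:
P = 7 (P = -2 + 9 = 7)
r(O) = -10*O² (r(O) = (-5*O)*(O + O) = (-5*O)*(2*O) = -10*O²)
r(-41)*P = -10*(-41)²*7 = -10*1681*7 = -16810*7 = -117670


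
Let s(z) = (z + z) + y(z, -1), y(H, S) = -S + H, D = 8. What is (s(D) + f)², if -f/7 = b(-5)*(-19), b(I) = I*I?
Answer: 11222500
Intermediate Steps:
b(I) = I²
y(H, S) = H - S
s(z) = 1 + 3*z (s(z) = (z + z) + (z - 1*(-1)) = 2*z + (z + 1) = 2*z + (1 + z) = 1 + 3*z)
f = 3325 (f = -7*(-5)²*(-19) = -175*(-19) = -7*(-475) = 3325)
(s(D) + f)² = ((1 + 3*8) + 3325)² = ((1 + 24) + 3325)² = (25 + 3325)² = 3350² = 11222500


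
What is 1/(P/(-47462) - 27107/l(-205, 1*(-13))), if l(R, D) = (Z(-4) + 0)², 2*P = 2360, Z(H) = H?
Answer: -379696/643285657 ≈ -0.00059024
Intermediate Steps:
P = 1180 (P = (½)*2360 = 1180)
l(R, D) = 16 (l(R, D) = (-4 + 0)² = (-4)² = 16)
1/(P/(-47462) - 27107/l(-205, 1*(-13))) = 1/(1180/(-47462) - 27107/16) = 1/(1180*(-1/47462) - 27107*1/16) = 1/(-590/23731 - 27107/16) = 1/(-643285657/379696) = -379696/643285657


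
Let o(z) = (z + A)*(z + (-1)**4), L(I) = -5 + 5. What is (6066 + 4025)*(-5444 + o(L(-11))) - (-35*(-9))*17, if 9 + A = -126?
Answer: -56303044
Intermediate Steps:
A = -135 (A = -9 - 126 = -135)
L(I) = 0
o(z) = (1 + z)*(-135 + z) (o(z) = (z - 135)*(z + (-1)**4) = (-135 + z)*(z + 1) = (-135 + z)*(1 + z) = (1 + z)*(-135 + z))
(6066 + 4025)*(-5444 + o(L(-11))) - (-35*(-9))*17 = (6066 + 4025)*(-5444 + (-135 + 0**2 - 134*0)) - (-35*(-9))*17 = 10091*(-5444 + (-135 + 0 + 0)) - 315*17 = 10091*(-5444 - 135) - 1*5355 = 10091*(-5579) - 5355 = -56297689 - 5355 = -56303044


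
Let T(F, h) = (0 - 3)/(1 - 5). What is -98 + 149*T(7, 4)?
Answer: 55/4 ≈ 13.750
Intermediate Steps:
T(F, h) = ¾ (T(F, h) = -3/(-4) = -3*(-¼) = ¾)
-98 + 149*T(7, 4) = -98 + 149*(¾) = -98 + 447/4 = 55/4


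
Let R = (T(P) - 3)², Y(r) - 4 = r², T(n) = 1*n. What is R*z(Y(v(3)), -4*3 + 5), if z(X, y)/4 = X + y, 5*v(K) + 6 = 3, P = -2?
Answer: -264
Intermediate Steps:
v(K) = -⅗ (v(K) = -6/5 + (⅕)*3 = -6/5 + ⅗ = -⅗)
T(n) = n
Y(r) = 4 + r²
R = 25 (R = (-2 - 3)² = (-5)² = 25)
z(X, y) = 4*X + 4*y (z(X, y) = 4*(X + y) = 4*X + 4*y)
R*z(Y(v(3)), -4*3 + 5) = 25*(4*(4 + (-⅗)²) + 4*(-4*3 + 5)) = 25*(4*(4 + 9/25) + 4*(-12 + 5)) = 25*(4*(109/25) + 4*(-7)) = 25*(436/25 - 28) = 25*(-264/25) = -264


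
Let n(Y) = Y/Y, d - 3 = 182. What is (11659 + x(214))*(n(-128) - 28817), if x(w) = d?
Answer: -341296704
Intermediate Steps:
d = 185 (d = 3 + 182 = 185)
n(Y) = 1
x(w) = 185
(11659 + x(214))*(n(-128) - 28817) = (11659 + 185)*(1 - 28817) = 11844*(-28816) = -341296704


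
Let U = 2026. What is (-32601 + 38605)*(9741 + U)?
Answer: 70649068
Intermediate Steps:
(-32601 + 38605)*(9741 + U) = (-32601 + 38605)*(9741 + 2026) = 6004*11767 = 70649068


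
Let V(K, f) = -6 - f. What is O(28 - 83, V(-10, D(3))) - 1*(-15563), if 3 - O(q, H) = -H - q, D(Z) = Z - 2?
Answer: 15504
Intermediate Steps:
D(Z) = -2 + Z
O(q, H) = 3 + H + q (O(q, H) = 3 - (-H - q) = 3 + (H + q) = 3 + H + q)
O(28 - 83, V(-10, D(3))) - 1*(-15563) = (3 + (-6 - (-2 + 3)) + (28 - 83)) - 1*(-15563) = (3 + (-6 - 1*1) - 55) + 15563 = (3 + (-6 - 1) - 55) + 15563 = (3 - 7 - 55) + 15563 = -59 + 15563 = 15504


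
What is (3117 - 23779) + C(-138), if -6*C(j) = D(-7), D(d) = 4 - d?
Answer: -123983/6 ≈ -20664.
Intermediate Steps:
C(j) = -11/6 (C(j) = -(4 - 1*(-7))/6 = -(4 + 7)/6 = -1/6*11 = -11/6)
(3117 - 23779) + C(-138) = (3117 - 23779) - 11/6 = -20662 - 11/6 = -123983/6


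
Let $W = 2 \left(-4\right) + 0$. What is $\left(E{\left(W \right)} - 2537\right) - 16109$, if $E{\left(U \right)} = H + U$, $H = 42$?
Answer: $-18612$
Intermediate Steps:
$W = -8$ ($W = -8 + 0 = -8$)
$E{\left(U \right)} = 42 + U$
$\left(E{\left(W \right)} - 2537\right) - 16109 = \left(\left(42 - 8\right) - 2537\right) - 16109 = \left(34 + \left(-4886 + 2349\right)\right) - 16109 = \left(34 - 2537\right) - 16109 = -2503 - 16109 = -18612$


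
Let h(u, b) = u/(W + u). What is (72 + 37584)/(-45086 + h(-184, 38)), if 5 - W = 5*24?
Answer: -81588/97685 ≈ -0.83522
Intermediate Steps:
W = -115 (W = 5 - 5*24 = 5 - 1*120 = 5 - 120 = -115)
h(u, b) = u/(-115 + u)
(72 + 37584)/(-45086 + h(-184, 38)) = (72 + 37584)/(-45086 - 184/(-115 - 184)) = 37656/(-45086 - 184/(-299)) = 37656/(-45086 - 184*(-1/299)) = 37656/(-45086 + 8/13) = 37656/(-586110/13) = 37656*(-13/586110) = -81588/97685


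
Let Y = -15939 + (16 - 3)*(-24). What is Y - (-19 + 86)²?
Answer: -20740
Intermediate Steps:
Y = -16251 (Y = -15939 + 13*(-24) = -15939 - 312 = -16251)
Y - (-19 + 86)² = -16251 - (-19 + 86)² = -16251 - 1*67² = -16251 - 1*4489 = -16251 - 4489 = -20740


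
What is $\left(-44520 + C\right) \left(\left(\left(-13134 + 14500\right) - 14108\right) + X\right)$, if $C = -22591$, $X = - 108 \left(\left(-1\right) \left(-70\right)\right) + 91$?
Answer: $1356380421$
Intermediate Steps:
$X = -7469$ ($X = \left(-108\right) 70 + 91 = -7560 + 91 = -7469$)
$\left(-44520 + C\right) \left(\left(\left(-13134 + 14500\right) - 14108\right) + X\right) = \left(-44520 - 22591\right) \left(\left(\left(-13134 + 14500\right) - 14108\right) - 7469\right) = - 67111 \left(\left(1366 - 14108\right) - 7469\right) = - 67111 \left(-12742 - 7469\right) = \left(-67111\right) \left(-20211\right) = 1356380421$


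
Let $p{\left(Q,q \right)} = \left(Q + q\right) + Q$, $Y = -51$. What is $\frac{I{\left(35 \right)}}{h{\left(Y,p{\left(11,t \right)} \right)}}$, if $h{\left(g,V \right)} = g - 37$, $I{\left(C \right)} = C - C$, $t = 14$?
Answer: $0$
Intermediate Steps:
$p{\left(Q,q \right)} = q + 2 Q$
$I{\left(C \right)} = 0$
$h{\left(g,V \right)} = -37 + g$ ($h{\left(g,V \right)} = g - 37 = -37 + g$)
$\frac{I{\left(35 \right)}}{h{\left(Y,p{\left(11,t \right)} \right)}} = \frac{0}{-37 - 51} = \frac{0}{-88} = 0 \left(- \frac{1}{88}\right) = 0$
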